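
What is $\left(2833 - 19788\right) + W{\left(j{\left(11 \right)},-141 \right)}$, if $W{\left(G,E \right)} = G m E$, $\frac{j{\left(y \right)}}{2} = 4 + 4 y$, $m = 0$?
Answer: $-16955$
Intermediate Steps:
$j{\left(y \right)} = 8 + 8 y$ ($j{\left(y \right)} = 2 \left(4 + 4 y\right) = 8 + 8 y$)
$W{\left(G,E \right)} = 0$ ($W{\left(G,E \right)} = G 0 E = 0 E = 0$)
$\left(2833 - 19788\right) + W{\left(j{\left(11 \right)},-141 \right)} = \left(2833 - 19788\right) + 0 = -16955 + 0 = -16955$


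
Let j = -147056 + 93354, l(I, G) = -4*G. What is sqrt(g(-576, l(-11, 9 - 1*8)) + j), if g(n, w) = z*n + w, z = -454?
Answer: sqrt(207798) ≈ 455.85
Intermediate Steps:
j = -53702
g(n, w) = w - 454*n (g(n, w) = -454*n + w = w - 454*n)
sqrt(g(-576, l(-11, 9 - 1*8)) + j) = sqrt((-4*(9 - 1*8) - 454*(-576)) - 53702) = sqrt((-4*(9 - 8) + 261504) - 53702) = sqrt((-4*1 + 261504) - 53702) = sqrt((-4 + 261504) - 53702) = sqrt(261500 - 53702) = sqrt(207798)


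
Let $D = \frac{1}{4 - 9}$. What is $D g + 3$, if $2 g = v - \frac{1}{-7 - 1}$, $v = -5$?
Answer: $\frac{279}{80} \approx 3.4875$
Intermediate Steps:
$D = - \frac{1}{5}$ ($D = \frac{1}{-5} = - \frac{1}{5} \approx -0.2$)
$g = - \frac{39}{16}$ ($g = \frac{-5 - \frac{1}{-7 - 1}}{2} = \frac{-5 - \frac{1}{-8}}{2} = \frac{-5 - - \frac{1}{8}}{2} = \frac{-5 + \frac{1}{8}}{2} = \frac{1}{2} \left(- \frac{39}{8}\right) = - \frac{39}{16} \approx -2.4375$)
$D g + 3 = \left(- \frac{1}{5}\right) \left(- \frac{39}{16}\right) + 3 = \frac{39}{80} + 3 = \frac{279}{80}$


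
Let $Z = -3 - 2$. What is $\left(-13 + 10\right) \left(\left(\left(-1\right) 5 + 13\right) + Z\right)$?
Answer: $-9$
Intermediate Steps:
$Z = -5$ ($Z = -3 - 2 = -5$)
$\left(-13 + 10\right) \left(\left(\left(-1\right) 5 + 13\right) + Z\right) = \left(-13 + 10\right) \left(\left(\left(-1\right) 5 + 13\right) - 5\right) = - 3 \left(\left(-5 + 13\right) - 5\right) = - 3 \left(8 - 5\right) = \left(-3\right) 3 = -9$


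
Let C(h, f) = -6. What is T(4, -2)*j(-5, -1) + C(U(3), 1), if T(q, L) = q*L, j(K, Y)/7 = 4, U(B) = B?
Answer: -230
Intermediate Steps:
j(K, Y) = 28 (j(K, Y) = 7*4 = 28)
T(q, L) = L*q
T(4, -2)*j(-5, -1) + C(U(3), 1) = -2*4*28 - 6 = -8*28 - 6 = -224 - 6 = -230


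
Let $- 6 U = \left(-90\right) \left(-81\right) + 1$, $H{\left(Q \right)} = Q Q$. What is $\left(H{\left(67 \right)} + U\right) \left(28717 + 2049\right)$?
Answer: $\frac{302168269}{3} \approx 1.0072 \cdot 10^{8}$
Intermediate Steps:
$H{\left(Q \right)} = Q^{2}$
$U = - \frac{7291}{6}$ ($U = - \frac{\left(-90\right) \left(-81\right) + 1}{6} = - \frac{7290 + 1}{6} = \left(- \frac{1}{6}\right) 7291 = - \frac{7291}{6} \approx -1215.2$)
$\left(H{\left(67 \right)} + U\right) \left(28717 + 2049\right) = \left(67^{2} - \frac{7291}{6}\right) \left(28717 + 2049\right) = \left(4489 - \frac{7291}{6}\right) 30766 = \frac{19643}{6} \cdot 30766 = \frac{302168269}{3}$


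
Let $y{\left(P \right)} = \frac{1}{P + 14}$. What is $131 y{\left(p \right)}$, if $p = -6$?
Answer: $\frac{131}{8} \approx 16.375$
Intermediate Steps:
$y{\left(P \right)} = \frac{1}{14 + P}$
$131 y{\left(p \right)} = \frac{131}{14 - 6} = \frac{131}{8}$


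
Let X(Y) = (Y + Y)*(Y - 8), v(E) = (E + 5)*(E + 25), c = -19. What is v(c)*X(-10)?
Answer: -30240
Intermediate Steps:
v(E) = (5 + E)*(25 + E)
X(Y) = 2*Y*(-8 + Y) (X(Y) = (2*Y)*(-8 + Y) = 2*Y*(-8 + Y))
v(c)*X(-10) = (125 + (-19)² + 30*(-19))*(2*(-10)*(-8 - 10)) = (125 + 361 - 570)*(2*(-10)*(-18)) = -84*360 = -30240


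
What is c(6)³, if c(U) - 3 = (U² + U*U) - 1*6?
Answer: 328509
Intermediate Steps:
c(U) = -3 + 2*U² (c(U) = 3 + ((U² + U*U) - 1*6) = 3 + ((U² + U²) - 6) = 3 + (2*U² - 6) = 3 + (-6 + 2*U²) = -3 + 2*U²)
c(6)³ = (-3 + 2*6²)³ = (-3 + 2*36)³ = (-3 + 72)³ = 69³ = 328509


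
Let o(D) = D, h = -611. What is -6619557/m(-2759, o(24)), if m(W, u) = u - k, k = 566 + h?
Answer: -2206519/23 ≈ -95936.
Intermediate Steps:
k = -45 (k = 566 - 611 = -45)
m(W, u) = 45 + u (m(W, u) = u - 1*(-45) = u + 45 = 45 + u)
-6619557/m(-2759, o(24)) = -6619557/(45 + 24) = -6619557/69 = -6619557*1/69 = -2206519/23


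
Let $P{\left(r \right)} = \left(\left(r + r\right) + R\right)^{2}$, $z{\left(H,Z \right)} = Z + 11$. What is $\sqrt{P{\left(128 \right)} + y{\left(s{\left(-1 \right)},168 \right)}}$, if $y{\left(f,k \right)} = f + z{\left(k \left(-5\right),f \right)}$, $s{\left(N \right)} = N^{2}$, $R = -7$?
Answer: $\sqrt{62014} \approx 249.03$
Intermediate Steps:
$z{\left(H,Z \right)} = 11 + Z$
$P{\left(r \right)} = \left(-7 + 2 r\right)^{2}$ ($P{\left(r \right)} = \left(\left(r + r\right) - 7\right)^{2} = \left(2 r - 7\right)^{2} = \left(-7 + 2 r\right)^{2}$)
$y{\left(f,k \right)} = 11 + 2 f$ ($y{\left(f,k \right)} = f + \left(11 + f\right) = 11 + 2 f$)
$\sqrt{P{\left(128 \right)} + y{\left(s{\left(-1 \right)},168 \right)}} = \sqrt{\left(-7 + 2 \cdot 128\right)^{2} + \left(11 + 2 \left(-1\right)^{2}\right)} = \sqrt{\left(-7 + 256\right)^{2} + \left(11 + 2 \cdot 1\right)} = \sqrt{249^{2} + \left(11 + 2\right)} = \sqrt{62001 + 13} = \sqrt{62014}$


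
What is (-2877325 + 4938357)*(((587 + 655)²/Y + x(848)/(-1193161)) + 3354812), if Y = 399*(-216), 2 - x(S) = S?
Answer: 1097239152535615447132/158690413 ≈ 6.9143e+12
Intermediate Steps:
x(S) = 2 - S
Y = -86184
(-2877325 + 4938357)*(((587 + 655)²/Y + x(848)/(-1193161)) + 3354812) = (-2877325 + 4938357)*(((587 + 655)²/(-86184) + (2 - 1*848)/(-1193161)) + 3354812) = 2061032*((1242²*(-1/86184) + (2 - 848)*(-1/1193161)) + 3354812) = 2061032*((1542564*(-1/86184) - 846*(-1/1193161)) + 3354812) = 2061032*((-4761/266 + 846/1193161) + 3354812) = 2061032*(-5680414485/317380826 + 3354812) = 2061032*(1064747323220227/317380826) = 1097239152535615447132/158690413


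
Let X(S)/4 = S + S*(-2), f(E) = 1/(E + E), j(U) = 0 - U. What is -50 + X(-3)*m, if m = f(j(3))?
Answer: -52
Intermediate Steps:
j(U) = -U
f(E) = 1/(2*E)
X(S) = -4*S (X(S) = 4*(S + S*(-2)) = 4*(S - 2*S) = 4*(-S) = -4*S)
m = -⅙ (m = 1/(2*((-1*3))) = (½)/(-3) = (½)*(-⅓) = -⅙ ≈ -0.16667)
-50 + X(-3)*m = -50 - 4*(-3)*(-⅙) = -50 + 12*(-⅙) = -50 - 2 = -52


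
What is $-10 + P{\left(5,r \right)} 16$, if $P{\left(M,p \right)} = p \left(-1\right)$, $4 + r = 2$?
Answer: $22$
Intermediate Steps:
$r = -2$ ($r = -4 + 2 = -2$)
$P{\left(M,p \right)} = - p$
$-10 + P{\left(5,r \right)} 16 = -10 + \left(-1\right) \left(-2\right) 16 = -10 + 2 \cdot 16 = -10 + 32 = 22$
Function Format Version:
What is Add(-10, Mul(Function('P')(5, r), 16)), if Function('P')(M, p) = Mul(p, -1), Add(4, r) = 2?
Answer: 22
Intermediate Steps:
r = -2 (r = Add(-4, 2) = -2)
Function('P')(M, p) = Mul(-1, p)
Add(-10, Mul(Function('P')(5, r), 16)) = Add(-10, Mul(Mul(-1, -2), 16)) = Add(-10, Mul(2, 16)) = Add(-10, 32) = 22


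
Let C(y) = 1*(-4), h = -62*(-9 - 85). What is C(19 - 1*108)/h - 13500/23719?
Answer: -19693219/34558583 ≈ -0.56985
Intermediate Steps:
h = 5828 (h = -62*(-94) = 5828)
C(y) = -4
C(19 - 1*108)/h - 13500/23719 = -4/5828 - 13500/23719 = -4*1/5828 - 13500*1/23719 = -1/1457 - 13500/23719 = -19693219/34558583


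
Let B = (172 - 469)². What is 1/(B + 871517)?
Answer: 1/959726 ≈ 1.0420e-6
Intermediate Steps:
B = 88209 (B = (-297)² = 88209)
1/(B + 871517) = 1/(88209 + 871517) = 1/959726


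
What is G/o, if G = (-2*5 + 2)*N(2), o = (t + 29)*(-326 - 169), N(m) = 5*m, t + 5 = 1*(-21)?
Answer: 16/297 ≈ 0.053872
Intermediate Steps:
t = -26 (t = -5 + 1*(-21) = -5 - 21 = -26)
o = -1485 (o = (-26 + 29)*(-326 - 169) = 3*(-495) = -1485)
G = -80 (G = (-2*5 + 2)*(5*2) = (-10 + 2)*10 = -8*10 = -80)
G/o = -80/(-1485) = -80*(-1/1485) = 16/297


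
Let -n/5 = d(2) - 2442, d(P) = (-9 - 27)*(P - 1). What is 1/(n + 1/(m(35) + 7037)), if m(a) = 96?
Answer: 7133/88377871 ≈ 8.0710e-5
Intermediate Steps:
d(P) = 36 - 36*P (d(P) = -36*(-1 + P) = 36 - 36*P)
n = 12390 (n = -5*((36 - 36*2) - 2442) = -5*((36 - 72) - 2442) = -5*(-36 - 2442) = -5*(-2478) = 12390)
1/(n + 1/(m(35) + 7037)) = 1/(12390 + 1/(96 + 7037)) = 1/(12390 + 1/7133) = 1/(88377871/7133) = 7133/88377871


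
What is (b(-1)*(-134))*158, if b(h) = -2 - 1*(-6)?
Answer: -84688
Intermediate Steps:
b(h) = 4 (b(h) = -2 + 6 = 4)
(b(-1)*(-134))*158 = (4*(-134))*158 = -536*158 = -84688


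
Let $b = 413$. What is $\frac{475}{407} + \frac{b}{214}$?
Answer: $\frac{269741}{87098} \approx 3.097$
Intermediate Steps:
$\frac{475}{407} + \frac{b}{214} = \frac{475}{407} + \frac{413}{214} = \frac{269741}{87098}$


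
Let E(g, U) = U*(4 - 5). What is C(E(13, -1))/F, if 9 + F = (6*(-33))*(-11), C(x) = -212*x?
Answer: -212/2169 ≈ -0.097741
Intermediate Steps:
E(g, U) = -U (E(g, U) = U*(-1) = -U)
F = 2169 (F = -9 + (6*(-33))*(-11) = -9 - 198*(-11) = -9 + 2178 = 2169)
C(E(13, -1))/F = -(-212)*(-1)/2169 = -212*1*(1/2169) = -212*1/2169 = -212/2169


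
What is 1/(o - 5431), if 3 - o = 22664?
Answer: -1/28092 ≈ -3.5597e-5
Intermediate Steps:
o = -22661 (o = 3 - 1*22664 = 3 - 22664 = -22661)
1/(o - 5431) = 1/(-22661 - 5431) = 1/(-28092) = -1/28092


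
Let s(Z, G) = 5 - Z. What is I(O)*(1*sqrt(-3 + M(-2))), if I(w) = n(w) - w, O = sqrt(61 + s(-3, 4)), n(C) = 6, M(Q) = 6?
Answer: sqrt(3)*(6 - sqrt(69)) ≈ -3.9952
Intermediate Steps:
O = sqrt(69) (O = sqrt(61 + (5 - 1*(-3))) = sqrt(61 + (5 + 3)) = sqrt(61 + 8) = sqrt(69) ≈ 8.3066)
I(w) = 6 - w
I(O)*(1*sqrt(-3 + M(-2))) = (6 - sqrt(69))*(1*sqrt(-3 + 6)) = (6 - sqrt(69))*(1*sqrt(3)) = (6 - sqrt(69))*sqrt(3) = sqrt(3)*(6 - sqrt(69))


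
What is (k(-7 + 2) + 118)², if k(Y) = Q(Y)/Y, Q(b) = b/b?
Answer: 346921/25 ≈ 13877.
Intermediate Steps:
Q(b) = 1
k(Y) = 1/Y
(k(-7 + 2) + 118)² = (1/(-7 + 2) + 118)² = (1/(-5) + 118)² = (-⅕ + 118)² = (589/5)² = 346921/25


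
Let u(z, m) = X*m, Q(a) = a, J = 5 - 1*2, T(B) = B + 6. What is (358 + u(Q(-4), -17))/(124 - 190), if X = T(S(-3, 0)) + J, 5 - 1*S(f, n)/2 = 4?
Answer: -57/22 ≈ -2.5909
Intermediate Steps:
S(f, n) = 2 (S(f, n) = 10 - 2*4 = 10 - 8 = 2)
T(B) = 6 + B
J = 3 (J = 5 - 2 = 3)
X = 11 (X = (6 + 2) + 3 = 8 + 3 = 11)
u(z, m) = 11*m
(358 + u(Q(-4), -17))/(124 - 190) = (358 + 11*(-17))/(124 - 190) = (358 - 187)/(-66) = 171*(-1/66) = -57/22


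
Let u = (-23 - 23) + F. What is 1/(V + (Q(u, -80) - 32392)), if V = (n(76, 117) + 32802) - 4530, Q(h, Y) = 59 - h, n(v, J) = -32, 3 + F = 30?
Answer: -1/4074 ≈ -0.00024546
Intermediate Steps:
F = 27 (F = -3 + 30 = 27)
u = -19 (u = (-23 - 23) + 27 = -46 + 27 = -19)
V = 28240 (V = (-32 + 32802) - 4530 = 32770 - 4530 = 28240)
1/(V + (Q(u, -80) - 32392)) = 1/(28240 + ((59 - 1*(-19)) - 32392)) = 1/(28240 + ((59 + 19) - 32392)) = 1/(28240 + (78 - 32392)) = 1/(28240 - 32314) = 1/(-4074) = -1/4074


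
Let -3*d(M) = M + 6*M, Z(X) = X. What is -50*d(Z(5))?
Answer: 1750/3 ≈ 583.33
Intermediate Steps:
d(M) = -7*M/3 (d(M) = -(M + 6*M)/3 = -7*M/3)
-50*d(Z(5)) = -(-350)*5/3 = -50*(-35/3) = 1750/3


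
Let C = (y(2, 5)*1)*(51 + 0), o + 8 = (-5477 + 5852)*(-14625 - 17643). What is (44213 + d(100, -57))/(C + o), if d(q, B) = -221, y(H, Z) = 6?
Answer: -21996/6050101 ≈ -0.0036356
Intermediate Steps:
o = -12100508 (o = -8 + (-5477 + 5852)*(-14625 - 17643) = -8 + 375*(-32268) = -8 - 12100500 = -12100508)
C = 306 (C = (6*1)*(51 + 0) = 6*51 = 306)
(44213 + d(100, -57))/(C + o) = (44213 - 221)/(306 - 12100508) = 43992/(-12100202) = 43992*(-1/12100202) = -21996/6050101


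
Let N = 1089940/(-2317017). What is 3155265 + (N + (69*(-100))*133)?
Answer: 5184475053665/2317017 ≈ 2.2376e+6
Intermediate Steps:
N = -1089940/2317017 (N = 1089940*(-1/2317017) = -1089940/2317017 ≈ -0.47041)
3155265 + (N + (69*(-100))*133) = 3155265 + (-1089940/2317017 + (69*(-100))*133) = 3155265 + (-1089940/2317017 - 6900*133) = 3155265 + (-1089940/2317017 - 917700) = 3155265 - 2126327590840/2317017 = 5184475053665/2317017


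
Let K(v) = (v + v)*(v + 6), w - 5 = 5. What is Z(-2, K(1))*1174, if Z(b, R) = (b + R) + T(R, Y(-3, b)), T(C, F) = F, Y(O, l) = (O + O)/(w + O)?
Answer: 91572/7 ≈ 13082.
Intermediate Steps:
w = 10 (w = 5 + 5 = 10)
K(v) = 2*v*(6 + v) (K(v) = (2*v)*(6 + v) = 2*v*(6 + v))
Y(O, l) = 2*O/(10 + O) (Y(O, l) = (O + O)/(10 + O) = (2*O)/(10 + O) = 2*O/(10 + O))
Z(b, R) = -6/7 + R + b (Z(b, R) = (b + R) + 2*(-3)/(10 - 3) = (R + b) + 2*(-3)/7 = (R + b) + 2*(-3)*(1/7) = (R + b) - 6/7 = -6/7 + R + b)
Z(-2, K(1))*1174 = (-6/7 + 2*1*(6 + 1) - 2)*1174 = (-6/7 + 2*1*7 - 2)*1174 = (-6/7 + 14 - 2)*1174 = (78/7)*1174 = 91572/7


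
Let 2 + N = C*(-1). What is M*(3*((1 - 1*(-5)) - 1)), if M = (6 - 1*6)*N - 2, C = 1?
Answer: -30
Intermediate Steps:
N = -3 (N = -2 + 1*(-1) = -2 - 1 = -3)
M = -2 (M = (6 - 1*6)*(-3) - 2 = (6 - 6)*(-3) - 2 = 0*(-3) - 2 = 0 - 2 = -2)
M*(3*((1 - 1*(-5)) - 1)) = -6*((1 - 1*(-5)) - 1) = -6*((1 + 5) - 1) = -6*(6 - 1) = -6*5 = -2*15 = -30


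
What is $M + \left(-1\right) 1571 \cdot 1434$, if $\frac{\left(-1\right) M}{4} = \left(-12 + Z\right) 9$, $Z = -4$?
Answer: $-2252238$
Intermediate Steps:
$M = 576$ ($M = - 4 \left(-12 - 4\right) 9 = - 4 \left(\left(-16\right) 9\right) = \left(-4\right) \left(-144\right) = 576$)
$M + \left(-1\right) 1571 \cdot 1434 = 576 + \left(-1\right) 1571 \cdot 1434 = 576 - 2252814 = -2252238$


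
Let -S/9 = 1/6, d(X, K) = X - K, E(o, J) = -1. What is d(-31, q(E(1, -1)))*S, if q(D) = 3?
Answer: 51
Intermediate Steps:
S = -3/2 (S = -9/6 = -9*⅙ = -3/2 ≈ -1.5000)
d(-31, q(E(1, -1)))*S = (-31 - 1*3)*(-3/2) = (-31 - 3)*(-3/2) = -34*(-3/2) = 51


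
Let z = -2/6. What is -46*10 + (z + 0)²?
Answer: -4139/9 ≈ -459.89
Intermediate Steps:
z = -⅓ (z = -2*⅙ = -⅓ ≈ -0.33333)
-46*10 + (z + 0)² = -46*10 + (-⅓ + 0)² = -460 + (-⅓)² = -460 + ⅑ = -4139/9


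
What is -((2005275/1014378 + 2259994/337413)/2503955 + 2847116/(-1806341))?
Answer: 813338078097410179112411/516020122321096004728890 ≈ 1.5762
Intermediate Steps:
-((2005275/1014378 + 2259994/337413)/2503955 + 2847116/(-1806341)) = -((2005275*(1/1014378) + 2259994*(1/337413))*(1/2503955) + 2847116*(-1/1806341)) = -((668425/338126 + 2259994/337413)*(1/2503955) - 2847116/1806341) = -((989698015769/114088108038)*(1/2503955) - 2847116/1806341) = -(989698015769/285671488562290290 - 2847116/1806341) = -1*(-813338078097410179112411/516020122321096004728890) = 813338078097410179112411/516020122321096004728890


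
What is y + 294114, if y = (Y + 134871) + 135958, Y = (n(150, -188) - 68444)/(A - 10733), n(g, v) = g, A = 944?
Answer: 5530295321/9789 ≈ 5.6495e+5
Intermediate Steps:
Y = 68294/9789 (Y = (150 - 68444)/(944 - 10733) = -68294/(-9789) = -68294*(-1/9789) = 68294/9789 ≈ 6.9766)
y = 2651213375/9789 (y = (68294/9789 + 134871) + 135958 = 1320320513/9789 + 135958 = 2651213375/9789 ≈ 2.7084e+5)
y + 294114 = 2651213375/9789 + 294114 = 5530295321/9789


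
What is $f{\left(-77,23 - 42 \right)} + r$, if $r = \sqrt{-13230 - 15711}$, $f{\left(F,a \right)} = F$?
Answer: $-77 + i \sqrt{28941} \approx -77.0 + 170.12 i$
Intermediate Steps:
$r = i \sqrt{28941}$ ($r = \sqrt{-28941} = i \sqrt{28941} \approx 170.12 i$)
$f{\left(-77,23 - 42 \right)} + r = -77 + i \sqrt{28941}$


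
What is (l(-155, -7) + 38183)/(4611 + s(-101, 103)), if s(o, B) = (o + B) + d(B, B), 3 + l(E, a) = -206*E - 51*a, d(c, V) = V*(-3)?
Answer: 70467/4304 ≈ 16.372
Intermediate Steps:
d(c, V) = -3*V
l(E, a) = -3 - 206*E - 51*a (l(E, a) = -3 + (-206*E - 51*a) = -3 - 206*E - 51*a)
s(o, B) = o - 2*B (s(o, B) = (o + B) - 3*B = (B + o) - 3*B = o - 2*B)
(l(-155, -7) + 38183)/(4611 + s(-101, 103)) = ((-3 - 206*(-155) - 51*(-7)) + 38183)/(4611 + (-101 - 2*103)) = ((-3 + 31930 + 357) + 38183)/(4611 + (-101 - 206)) = (32284 + 38183)/(4611 - 307) = 70467/4304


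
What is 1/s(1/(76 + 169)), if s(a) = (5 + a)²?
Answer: 60025/1503076 ≈ 0.039935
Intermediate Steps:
1/s(1/(76 + 169)) = 1/((5 + 1/(76 + 169))²) = 1/((5 + 1/245)²) = 1/((1226/245)²) = 1/(1503076/60025) = 60025/1503076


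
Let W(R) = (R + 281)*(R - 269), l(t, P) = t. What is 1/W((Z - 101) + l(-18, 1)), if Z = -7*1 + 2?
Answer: -1/61701 ≈ -1.6207e-5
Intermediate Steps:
Z = -5 (Z = -7 + 2 = -5)
W(R) = (-269 + R)*(281 + R) (W(R) = (281 + R)*(-269 + R) = (-269 + R)*(281 + R))
1/W((Z - 101) + l(-18, 1)) = 1/(-75589 + ((-5 - 101) - 18)**2 + 12*((-5 - 101) - 18)) = 1/(-75589 + (-106 - 18)**2 + 12*(-106 - 18)) = 1/(-75589 + (-124)**2 + 12*(-124)) = 1/(-75589 + 15376 - 1488) = 1/(-61701) = -1/61701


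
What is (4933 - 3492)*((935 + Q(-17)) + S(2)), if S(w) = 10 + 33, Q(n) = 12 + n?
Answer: 1402093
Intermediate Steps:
S(w) = 43
(4933 - 3492)*((935 + Q(-17)) + S(2)) = (4933 - 3492)*((935 + (12 - 17)) + 43) = 1441*((935 - 5) + 43) = 1441*(930 + 43) = 1441*973 = 1402093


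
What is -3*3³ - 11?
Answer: -92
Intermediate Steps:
-3*3³ - 11 = -3*27 - 11 = -81 - 11 = -92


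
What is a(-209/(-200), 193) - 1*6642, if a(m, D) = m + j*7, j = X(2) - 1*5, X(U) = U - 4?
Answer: -1337991/200 ≈ -6690.0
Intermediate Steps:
X(U) = -4 + U
j = -7 (j = (-4 + 2) - 1*5 = -2 - 5 = -7)
a(m, D) = -49 + m (a(m, D) = m - 7*7 = m - 49 = -49 + m)
a(-209/(-200), 193) - 1*6642 = (-49 - 209/(-200)) - 1*6642 = (-49 - 209*(-1/200)) - 6642 = (-49 + 209/200) - 6642 = -9591/200 - 6642 = -1337991/200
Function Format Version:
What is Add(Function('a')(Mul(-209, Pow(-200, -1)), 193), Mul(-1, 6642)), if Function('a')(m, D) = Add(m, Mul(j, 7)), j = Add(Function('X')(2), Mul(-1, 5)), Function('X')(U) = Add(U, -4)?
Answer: Rational(-1337991, 200) ≈ -6690.0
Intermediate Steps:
Function('X')(U) = Add(-4, U)
j = -7 (j = Add(Add(-4, 2), Mul(-1, 5)) = Add(-2, -5) = -7)
Function('a')(m, D) = Add(-49, m) (Function('a')(m, D) = Add(m, Mul(-7, 7)) = Add(m, -49) = Add(-49, m))
Add(Function('a')(Mul(-209, Pow(-200, -1)), 193), Mul(-1, 6642)) = Add(Add(-49, Mul(-209, Pow(-200, -1))), Mul(-1, 6642)) = Add(Add(-49, Mul(-209, Rational(-1, 200))), -6642) = Add(Add(-49, Rational(209, 200)), -6642) = Add(Rational(-9591, 200), -6642) = Rational(-1337991, 200)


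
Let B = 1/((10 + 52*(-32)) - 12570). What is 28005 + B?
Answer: 398343119/14224 ≈ 28005.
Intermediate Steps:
B = -1/14224 (B = 1/((10 - 1664) - 12570) = 1/(-1654 - 12570) = 1/(-14224) = -1/14224 ≈ -7.0304e-5)
28005 + B = 28005 - 1/14224 = 398343119/14224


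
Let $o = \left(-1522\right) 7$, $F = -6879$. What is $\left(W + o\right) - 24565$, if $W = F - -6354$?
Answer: $-35744$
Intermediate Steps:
$o = -10654$
$W = -525$ ($W = -6879 - -6354 = -6879 + 6354 = -525$)
$\left(W + o\right) - 24565 = \left(-525 - 10654\right) - 24565 = -11179 - 24565 = -35744$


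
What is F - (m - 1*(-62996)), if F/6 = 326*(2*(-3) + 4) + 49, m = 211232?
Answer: -277846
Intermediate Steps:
F = -3618 (F = 6*(326*(2*(-3) + 4) + 49) = 6*(326*(-6 + 4) + 49) = 6*(326*(-2) + 49) = 6*(-652 + 49) = 6*(-603) = -3618)
F - (m - 1*(-62996)) = -3618 - (211232 - 1*(-62996)) = -3618 - (211232 + 62996) = -3618 - 1*274228 = -3618 - 274228 = -277846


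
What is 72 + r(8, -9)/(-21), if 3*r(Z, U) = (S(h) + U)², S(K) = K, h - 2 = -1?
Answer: 4472/63 ≈ 70.984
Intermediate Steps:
h = 1 (h = 2 - 1 = 1)
r(Z, U) = (1 + U)²/3
72 + r(8, -9)/(-21) = 72 + ((1 - 9)²/3)/(-21) = 72 + ((⅓)*(-8)²)*(-1/21) = 72 + ((⅓)*64)*(-1/21) = 72 + (64/3)*(-1/21) = 72 - 64/63 = 4472/63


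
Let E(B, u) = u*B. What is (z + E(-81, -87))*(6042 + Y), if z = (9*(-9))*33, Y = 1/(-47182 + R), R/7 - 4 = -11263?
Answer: 3329759065086/125995 ≈ 2.6428e+7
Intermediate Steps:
R = -78813 (R = 28 + 7*(-11263) = 28 - 78841 = -78813)
Y = -1/125995 (Y = 1/(-47182 - 78813) = 1/(-125995) = -1/125995 ≈ -7.9368e-6)
E(B, u) = B*u
z = -2673 (z = -81*33 = -2673)
(z + E(-81, -87))*(6042 + Y) = (-2673 - 81*(-87))*(6042 - 1/125995) = (-2673 + 7047)*(761261789/125995) = 4374*(761261789/125995) = 3329759065086/125995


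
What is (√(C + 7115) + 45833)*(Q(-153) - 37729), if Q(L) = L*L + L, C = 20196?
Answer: -663341009 - 14473*√27311 ≈ -6.6573e+8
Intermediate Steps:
Q(L) = L + L² (Q(L) = L² + L = L + L²)
(√(C + 7115) + 45833)*(Q(-153) - 37729) = (√(20196 + 7115) + 45833)*(-153*(1 - 153) - 37729) = (√27311 + 45833)*(-153*(-152) - 37729) = (45833 + √27311)*(23256 - 37729) = (45833 + √27311)*(-14473) = -663341009 - 14473*√27311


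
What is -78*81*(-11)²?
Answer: -764478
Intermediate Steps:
-78*81*(-11)² = -6318*121 = -764478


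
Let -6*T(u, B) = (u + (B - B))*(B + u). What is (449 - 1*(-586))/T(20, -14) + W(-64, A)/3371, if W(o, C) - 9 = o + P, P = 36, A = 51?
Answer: -697873/13484 ≈ -51.756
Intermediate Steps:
W(o, C) = 45 + o (W(o, C) = 9 + (o + 36) = 9 + (36 + o) = 45 + o)
T(u, B) = -u*(B + u)/6 (T(u, B) = -(u + (B - B))*(B + u)/6 = -(u + 0)*(B + u)/6 = -u*(B + u)/6)
(449 - 1*(-586))/T(20, -14) + W(-64, A)/3371 = (449 - 1*(-586))/((-⅙*20*(-14 + 20))) + (45 - 64)/3371 = (449 + 586)/((-⅙*20*6)) - 19*1/3371 = 1035/(-20) - 19/3371 = 1035*(-1/20) - 19/3371 = -207/4 - 19/3371 = -697873/13484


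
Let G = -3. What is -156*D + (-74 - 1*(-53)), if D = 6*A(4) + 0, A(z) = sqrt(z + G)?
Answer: -957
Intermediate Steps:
A(z) = sqrt(-3 + z) (A(z) = sqrt(z - 3) = sqrt(-3 + z))
D = 6 (D = 6*sqrt(-3 + 4) + 0 = 6*sqrt(1) + 0 = 6*1 + 0 = 6 + 0 = 6)
-156*D + (-74 - 1*(-53)) = -156*6 + (-74 - 1*(-53)) = -936 + (-74 + 53) = -936 - 21 = -957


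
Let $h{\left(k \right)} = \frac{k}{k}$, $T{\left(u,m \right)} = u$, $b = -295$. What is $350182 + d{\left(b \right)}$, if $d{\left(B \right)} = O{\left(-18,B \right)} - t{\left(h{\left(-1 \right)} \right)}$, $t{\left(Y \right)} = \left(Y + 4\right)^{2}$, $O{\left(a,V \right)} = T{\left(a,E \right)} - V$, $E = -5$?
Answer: $350434$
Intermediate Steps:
$O{\left(a,V \right)} = a - V$
$h{\left(k \right)} = 1$
$t{\left(Y \right)} = \left(4 + Y\right)^{2}$
$d{\left(B \right)} = -43 - B$ ($d{\left(B \right)} = \left(-18 - B\right) - \left(4 + 1\right)^{2} = \left(-18 - B\right) - 5^{2} = \left(-18 - B\right) - 25 = -43 - B$)
$350182 + d{\left(b \right)} = 350182 - -252 = 350182 + \left(-43 + 295\right) = 350182 + 252 = 350434$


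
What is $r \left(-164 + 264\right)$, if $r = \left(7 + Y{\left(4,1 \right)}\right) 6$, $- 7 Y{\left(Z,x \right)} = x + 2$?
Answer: $\frac{27600}{7} \approx 3942.9$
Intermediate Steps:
$Y{\left(Z,x \right)} = - \frac{2}{7} - \frac{x}{7}$ ($Y{\left(Z,x \right)} = - \frac{x + 2}{7} = - \frac{2 + x}{7} = - \frac{2}{7} - \frac{x}{7}$)
$r = \frac{276}{7}$ ($r = \left(7 - \frac{3}{7}\right) 6 = \frac{46}{7} \cdot 6 = \frac{276}{7} \approx 39.429$)
$r \left(-164 + 264\right) = \frac{276 \left(-164 + 264\right)}{7} = \frac{276}{7} \cdot 100 = \frac{27600}{7}$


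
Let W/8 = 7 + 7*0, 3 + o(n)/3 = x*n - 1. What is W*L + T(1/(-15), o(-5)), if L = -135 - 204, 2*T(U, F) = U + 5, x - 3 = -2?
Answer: -284723/15 ≈ -18982.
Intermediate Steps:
x = 1 (x = 3 - 2 = 1)
o(n) = -12 + 3*n (o(n) = -9 + 3*(1*n - 1) = -9 + 3*(n - 1) = -9 + 3*(-1 + n) = -9 + (-3 + 3*n) = -12 + 3*n)
T(U, F) = 5/2 + U/2 (T(U, F) = (U + 5)/2 = (5 + U)/2 = 5/2 + U/2)
W = 56 (W = 8*(7 + 7*0) = 8*(7 + 0) = 8*7 = 56)
L = -339
W*L + T(1/(-15), o(-5)) = 56*(-339) + (5/2 + (½)/(-15)) = -18984 + (5/2 + (½)*(-1/15)) = -18984 + (5/2 - 1/30) = -18984 + 37/15 = -284723/15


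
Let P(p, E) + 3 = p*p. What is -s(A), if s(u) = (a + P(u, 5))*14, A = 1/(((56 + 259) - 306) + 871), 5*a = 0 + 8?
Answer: 7589113/387200 ≈ 19.600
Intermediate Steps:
P(p, E) = -3 + p² (P(p, E) = -3 + p*p = -3 + p²)
a = 8/5 (a = (0 + 8)/5 = (⅕)*8 = 8/5 ≈ 1.6000)
A = 1/880 (A = 1/((315 - 306) + 871) = 1/(9 + 871) = 1/880 ≈ 0.0011364)
s(u) = -98/5 + 14*u² (s(u) = (8/5 + (-3 + u²))*14 = (-7/5 + u²)*14 = -98/5 + 14*u²)
-s(A) = -(-98/5 + 14*(1/880)²) = -(-98/5 + 14*(1/774400)) = -(-98/5 + 7/387200) = -1*(-7589113/387200) = 7589113/387200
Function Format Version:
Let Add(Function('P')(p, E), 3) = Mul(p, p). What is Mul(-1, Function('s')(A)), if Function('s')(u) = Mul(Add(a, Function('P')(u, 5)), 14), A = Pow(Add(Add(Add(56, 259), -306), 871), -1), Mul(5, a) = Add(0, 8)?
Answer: Rational(7589113, 387200) ≈ 19.600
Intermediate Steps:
Function('P')(p, E) = Add(-3, Pow(p, 2)) (Function('P')(p, E) = Add(-3, Mul(p, p)) = Add(-3, Pow(p, 2)))
a = Rational(8, 5) (a = Mul(Rational(1, 5), Add(0, 8)) = Mul(Rational(1, 5), 8) = Rational(8, 5) ≈ 1.6000)
A = Rational(1, 880) (A = Pow(Add(Add(315, -306), 871), -1) = Pow(Add(9, 871), -1) = Pow(880, -1) = Rational(1, 880) ≈ 0.0011364)
Function('s')(u) = Add(Rational(-98, 5), Mul(14, Pow(u, 2))) (Function('s')(u) = Mul(Add(Rational(8, 5), Add(-3, Pow(u, 2))), 14) = Mul(Add(Rational(-7, 5), Pow(u, 2)), 14) = Add(Rational(-98, 5), Mul(14, Pow(u, 2))))
Mul(-1, Function('s')(A)) = Mul(-1, Add(Rational(-98, 5), Mul(14, Pow(Rational(1, 880), 2)))) = Mul(-1, Add(Rational(-98, 5), Mul(14, Rational(1, 774400)))) = Mul(-1, Add(Rational(-98, 5), Rational(7, 387200))) = Mul(-1, Rational(-7589113, 387200)) = Rational(7589113, 387200)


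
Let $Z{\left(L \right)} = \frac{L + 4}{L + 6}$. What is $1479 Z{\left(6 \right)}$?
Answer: $\frac{2465}{2} \approx 1232.5$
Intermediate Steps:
$Z{\left(L \right)} = \frac{4 + L}{6 + L}$
$1479 Z{\left(6 \right)} = 1479 \frac{4 + 6}{6 + 6} = 1479 \cdot \frac{1}{12} \cdot 10 = 1479 \cdot \frac{5}{6} = \frac{2465}{2}$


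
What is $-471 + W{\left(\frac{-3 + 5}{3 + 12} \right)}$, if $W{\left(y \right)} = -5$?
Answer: $-476$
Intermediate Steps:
$-471 + W{\left(\frac{-3 + 5}{3 + 12} \right)} = -471 - 5 = -476$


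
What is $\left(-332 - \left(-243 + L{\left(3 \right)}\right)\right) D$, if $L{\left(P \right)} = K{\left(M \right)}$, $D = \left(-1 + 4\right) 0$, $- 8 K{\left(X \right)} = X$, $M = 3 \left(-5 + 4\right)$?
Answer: $0$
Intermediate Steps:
$M = -3$ ($M = 3 \left(-1\right) = -3$)
$K{\left(X \right)} = - \frac{X}{8}$
$D = 0$ ($D = 3 \cdot 0 = 0$)
$L{\left(P \right)} = \frac{3}{8}$ ($L{\left(P \right)} = \left(- \frac{1}{8}\right) \left(-3\right) = \frac{3}{8}$)
$\left(-332 - \left(-243 + L{\left(3 \right)}\right)\right) D = \left(-332 + \left(243 - \frac{3}{8}\right)\right) 0 = \left(-332 + \frac{1941}{8}\right) 0 = \left(- \frac{715}{8}\right) 0 = 0$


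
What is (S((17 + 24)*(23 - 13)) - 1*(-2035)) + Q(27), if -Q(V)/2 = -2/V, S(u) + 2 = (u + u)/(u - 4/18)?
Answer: 50663005/24894 ≈ 2035.1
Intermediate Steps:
S(u) = -2 + 2*u/(-2/9 + u) (S(u) = -2 + (u + u)/(u - 4/18) = -2 + (2*u)/(u - 4*1/18) = -2 + (2*u)/(u - 2/9) = -2 + (2*u)/(-2/9 + u) = -2 + 2*u/(-2/9 + u))
Q(V) = 4/V (Q(V) = -(-4)/V = 4/V)
(S((17 + 24)*(23 - 13)) - 1*(-2035)) + Q(27) = (4/(-2 + 9*((17 + 24)*(23 - 13))) - 1*(-2035)) + 4/27 = (4/(-2 + 9*(41*10)) + 2035) + 4*(1/27) = (4/(-2 + 9*410) + 2035) + 4/27 = (4/(-2 + 3690) + 2035) + 4/27 = (4/3688 + 2035) + 4/27 = (4*(1/3688) + 2035) + 4/27 = (1/922 + 2035) + 4/27 = 1876271/922 + 4/27 = 50663005/24894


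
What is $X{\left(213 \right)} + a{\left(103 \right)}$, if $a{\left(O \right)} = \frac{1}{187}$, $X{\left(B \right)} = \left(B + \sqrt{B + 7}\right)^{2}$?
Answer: $\frac{8525144}{187} + 852 \sqrt{55} \approx 51908.0$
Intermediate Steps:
$X{\left(B \right)} = \left(B + \sqrt{7 + B}\right)^{2}$
$a{\left(O \right)} = \frac{1}{187}$
$X{\left(213 \right)} + a{\left(103 \right)} = \left(213 + \sqrt{7 + 213}\right)^{2} + \frac{1}{187} = \left(213 + \sqrt{220}\right)^{2} + \frac{1}{187} = \left(213 + 2 \sqrt{55}\right)^{2} + \frac{1}{187} = \frac{1}{187} + \left(213 + 2 \sqrt{55}\right)^{2}$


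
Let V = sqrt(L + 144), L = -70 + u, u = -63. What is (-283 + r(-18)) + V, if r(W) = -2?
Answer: -285 + sqrt(11) ≈ -281.68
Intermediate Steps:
L = -133 (L = -70 - 63 = -133)
V = sqrt(11) (V = sqrt(-133 + 144) = sqrt(11) ≈ 3.3166)
(-283 + r(-18)) + V = (-283 - 2) + sqrt(11) = -285 + sqrt(11)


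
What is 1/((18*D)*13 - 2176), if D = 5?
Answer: -1/1006 ≈ -0.00099404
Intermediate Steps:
1/((18*D)*13 - 2176) = 1/((18*5)*13 - 2176) = 1/(90*13 - 2176) = 1/(1170 - 2176) = 1/(-1006) = -1/1006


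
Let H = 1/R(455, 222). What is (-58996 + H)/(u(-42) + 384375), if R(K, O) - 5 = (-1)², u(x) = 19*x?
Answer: -353975/2301462 ≈ -0.15380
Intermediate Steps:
R(K, O) = 6 (R(K, O) = 5 + (-1)² = 5 + 1 = 6)
H = ⅙ (H = 1/6 = ⅙ ≈ 0.16667)
(-58996 + H)/(u(-42) + 384375) = (-58996 + ⅙)/(19*(-42) + 384375) = -353975/(6*(-798 + 384375)) = -353975/6/383577 = -353975/6*1/383577 = -353975/2301462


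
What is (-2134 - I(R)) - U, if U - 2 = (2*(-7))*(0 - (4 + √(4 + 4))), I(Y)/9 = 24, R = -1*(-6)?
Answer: -2408 - 28*√2 ≈ -2447.6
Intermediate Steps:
R = 6
I(Y) = 216 (I(Y) = 9*24 = 216)
U = 58 + 28*√2 (U = 2 + (2*(-7))*(0 - (4 + √(4 + 4))) = 2 - 14*(0 - (4 + √8)) = 2 - 14*(0 - (4 + 2*√2)) = 2 - 14*(0 + (-4 - 2*√2)) = 2 - 14*(-4 - 2*√2) = 2 + (56 + 28*√2) = 58 + 28*√2 ≈ 97.598)
(-2134 - I(R)) - U = (-2134 - 1*216) - (58 + 28*√2) = (-2134 - 216) + (-58 - 28*√2) = -2350 + (-58 - 28*√2) = -2408 - 28*√2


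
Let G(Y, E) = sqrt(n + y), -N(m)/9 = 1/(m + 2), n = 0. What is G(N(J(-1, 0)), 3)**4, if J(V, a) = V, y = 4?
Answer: 16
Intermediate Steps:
N(m) = -9/(2 + m) (N(m) = -9/(m + 2) = -9/(2 + m))
G(Y, E) = 2 (G(Y, E) = sqrt(0 + 4) = sqrt(4) = 2)
G(N(J(-1, 0)), 3)**4 = 2**4 = 16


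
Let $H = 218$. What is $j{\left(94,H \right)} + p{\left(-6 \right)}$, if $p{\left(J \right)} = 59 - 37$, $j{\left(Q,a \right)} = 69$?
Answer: $91$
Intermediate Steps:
$p{\left(J \right)} = 22$
$j{\left(94,H \right)} + p{\left(-6 \right)} = 69 + 22 = 91$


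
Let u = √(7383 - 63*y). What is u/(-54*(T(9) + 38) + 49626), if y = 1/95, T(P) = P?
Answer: √66625590/4473360 ≈ 0.0018247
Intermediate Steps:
y = 1/95 ≈ 0.010526
u = √66625590/95 (u = √(7383 - 63*1/95) = √(7383 - 63/95) = √(701322/95) = √66625590/95 ≈ 85.921)
u/(-54*(T(9) + 38) + 49626) = (√66625590/95)/(-54*(9 + 38) + 49626) = (√66625590/95)/(-54*47 + 49626) = (√66625590/95)/(-2538 + 49626) = (√66625590/95)/47088 = (√66625590/95)*(1/47088) = √66625590/4473360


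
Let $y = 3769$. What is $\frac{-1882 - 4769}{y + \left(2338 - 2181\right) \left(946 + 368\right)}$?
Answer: $- \frac{6651}{210067} \approx -0.031661$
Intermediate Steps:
$\frac{-1882 - 4769}{y + \left(2338 - 2181\right) \left(946 + 368\right)} = \frac{-1882 - 4769}{3769 + \left(2338 - 2181\right) \left(946 + 368\right)} = - \frac{6651}{3769 + 157 \cdot 1314} = - \frac{6651}{3769 + 206298} = - \frac{6651}{210067}$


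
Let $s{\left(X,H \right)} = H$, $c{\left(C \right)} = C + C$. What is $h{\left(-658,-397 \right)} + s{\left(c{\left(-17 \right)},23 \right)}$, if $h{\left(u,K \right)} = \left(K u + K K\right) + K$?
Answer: $418461$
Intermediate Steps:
$c{\left(C \right)} = 2 C$
$h{\left(u,K \right)} = K + K^{2} + K u$ ($h{\left(u,K \right)} = \left(K u + K^{2}\right) + K = \left(K^{2} + K u\right) + K = K + K^{2} + K u$)
$h{\left(-658,-397 \right)} + s{\left(c{\left(-17 \right)},23 \right)} = - 397 \left(1 - 397 - 658\right) + 23 = \left(-397\right) \left(-1054\right) + 23 = 418438 + 23 = 418461$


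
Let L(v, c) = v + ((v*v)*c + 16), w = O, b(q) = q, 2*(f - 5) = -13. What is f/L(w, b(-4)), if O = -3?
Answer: 3/46 ≈ 0.065217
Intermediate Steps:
f = -3/2 (f = 5 + (½)*(-13) = 5 - 13/2 = -3/2 ≈ -1.5000)
w = -3
L(v, c) = 16 + v + c*v² (L(v, c) = v + (v²*c + 16) = v + (c*v² + 16) = v + (16 + c*v²) = 16 + v + c*v²)
f/L(w, b(-4)) = -3/(2*(16 - 3 - 4*(-3)²)) = -3/(2*(16 - 3 - 4*9)) = -3/(2*(16 - 3 - 36)) = -3/2/(-23) = -3/2*(-1/23) = 3/46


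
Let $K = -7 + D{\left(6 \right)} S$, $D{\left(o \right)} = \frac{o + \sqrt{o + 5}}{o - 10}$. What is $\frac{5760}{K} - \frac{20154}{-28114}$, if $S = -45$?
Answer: $\frac{7158456183}{46374043} - \frac{1036800 \sqrt{11}}{36289} \approx 59.605$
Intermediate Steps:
$D{\left(o \right)} = \frac{o + \sqrt{5 + o}}{-10 + o}$
$K = \frac{121}{2} + \frac{45 \sqrt{11}}{4}$ ($K = -7 + \frac{6 + \sqrt{5 + 6}}{-10 + 6} \left(-45\right) = -7 + \frac{6 + \sqrt{11}}{-4} \left(-45\right) = -7 + - \frac{6 + \sqrt{11}}{4} \left(-45\right) = -7 + \left(- \frac{3}{2} - \frac{\sqrt{11}}{4}\right) \left(-45\right) = -7 + \left(\frac{135}{2} + \frac{45 \sqrt{11}}{4}\right) = \frac{121}{2} + \frac{45 \sqrt{11}}{4} \approx 97.812$)
$\frac{5760}{K} - \frac{20154}{-28114} = \frac{5760}{\frac{121}{2} + \frac{45 \sqrt{11}}{4}} - \frac{20154}{-28114} = \frac{5760}{\frac{121}{2} + \frac{45 \sqrt{11}}{4}} - - \frac{10077}{14057} = \frac{5760}{\frac{121}{2} + \frac{45 \sqrt{11}}{4}} + \frac{10077}{14057} = \frac{10077}{14057} + \frac{5760}{\frac{121}{2} + \frac{45 \sqrt{11}}{4}}$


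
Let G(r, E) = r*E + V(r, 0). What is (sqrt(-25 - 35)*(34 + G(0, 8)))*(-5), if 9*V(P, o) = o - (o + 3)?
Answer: -1010*I*sqrt(15)/3 ≈ -1303.9*I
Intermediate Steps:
V(P, o) = -1/3 (V(P, o) = (o - (o + 3))/9 = (o - (3 + o))/9 = (o + (-3 - o))/9 = (1/9)*(-3) = -1/3)
G(r, E) = -1/3 + E*r (G(r, E) = r*E - 1/3 = E*r - 1/3 = -1/3 + E*r)
(sqrt(-25 - 35)*(34 + G(0, 8)))*(-5) = (sqrt(-25 - 35)*(34 + (-1/3 + 8*0)))*(-5) = (sqrt(-60)*(34 + (-1/3 + 0)))*(-5) = ((2*I*sqrt(15))*(34 - 1/3))*(-5) = ((2*I*sqrt(15))*(101/3))*(-5) = (202*I*sqrt(15)/3)*(-5) = -1010*I*sqrt(15)/3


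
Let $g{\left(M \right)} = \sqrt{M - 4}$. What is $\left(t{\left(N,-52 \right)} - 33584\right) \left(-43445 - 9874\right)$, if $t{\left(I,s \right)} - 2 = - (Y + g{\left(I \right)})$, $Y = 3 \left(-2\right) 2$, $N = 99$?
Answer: $1789918830 + 53319 \sqrt{95} \approx 1.7904 \cdot 10^{9}$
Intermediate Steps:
$Y = -12$ ($Y = \left(-6\right) 2 = -12$)
$g{\left(M \right)} = \sqrt{-4 + M}$
$t{\left(I,s \right)} = 14 - \sqrt{-4 + I}$ ($t{\left(I,s \right)} = 2 - \left(-12 + \sqrt{-4 + I}\right) = 14 - \sqrt{-4 + I}$)
$\left(t{\left(N,-52 \right)} - 33584\right) \left(-43445 - 9874\right) = \left(\left(14 - \sqrt{-4 + 99}\right) - 33584\right) \left(-43445 - 9874\right) = \left(\left(14 - \sqrt{95}\right) - 33584\right) \left(-53319\right) = \left(-33570 - \sqrt{95}\right) \left(-53319\right) = 1789918830 + 53319 \sqrt{95}$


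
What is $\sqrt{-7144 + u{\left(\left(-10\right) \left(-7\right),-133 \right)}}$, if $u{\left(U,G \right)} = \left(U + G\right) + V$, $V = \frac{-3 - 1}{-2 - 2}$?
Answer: $i \sqrt{7206} \approx 84.888 i$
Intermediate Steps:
$V = 1$ ($V = - \frac{4}{-4} = \left(-4\right) \left(- \frac{1}{4}\right) = 1$)
$u{\left(U,G \right)} = 1 + G + U$ ($u{\left(U,G \right)} = \left(U + G\right) + 1 = \left(G + U\right) + 1 = 1 + G + U$)
$\sqrt{-7144 + u{\left(\left(-10\right) \left(-7\right),-133 \right)}} = \sqrt{-7144 - 62} = \sqrt{-7206} = i \sqrt{7206}$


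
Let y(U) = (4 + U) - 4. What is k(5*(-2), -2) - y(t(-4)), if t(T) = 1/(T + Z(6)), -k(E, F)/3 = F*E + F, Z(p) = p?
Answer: -109/2 ≈ -54.500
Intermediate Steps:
k(E, F) = -3*F - 3*E*F (k(E, F) = -3*(F*E + F) = -3*(E*F + F) = -3*(F + E*F) = -3*F - 3*E*F)
t(T) = 1/(6 + T) (t(T) = 1/(T + 6) = 1/(6 + T))
y(U) = U
k(5*(-2), -2) - y(t(-4)) = -3*(-2)*(1 + 5*(-2)) - 1/(6 - 4) = -3*(-2)*(1 - 10) - 1/2 = -3*(-2)*(-9) - 1*1/2 = -54 - 1/2 = -109/2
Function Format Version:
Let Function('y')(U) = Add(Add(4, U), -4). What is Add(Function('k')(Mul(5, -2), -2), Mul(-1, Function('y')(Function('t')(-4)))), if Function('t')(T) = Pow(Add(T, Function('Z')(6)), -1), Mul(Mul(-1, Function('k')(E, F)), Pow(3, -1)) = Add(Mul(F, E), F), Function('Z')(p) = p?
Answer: Rational(-109, 2) ≈ -54.500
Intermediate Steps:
Function('k')(E, F) = Add(Mul(-3, F), Mul(-3, E, F)) (Function('k')(E, F) = Mul(-3, Add(Mul(F, E), F)) = Mul(-3, Add(Mul(E, F), F)) = Mul(-3, Add(F, Mul(E, F))) = Add(Mul(-3, F), Mul(-3, E, F)))
Function('t')(T) = Pow(Add(6, T), -1) (Function('t')(T) = Pow(Add(T, 6), -1) = Pow(Add(6, T), -1))
Function('y')(U) = U
Add(Function('k')(Mul(5, -2), -2), Mul(-1, Function('y')(Function('t')(-4)))) = Add(Mul(-3, -2, Add(1, Mul(5, -2))), Mul(-1, Pow(Add(6, -4), -1))) = Add(Mul(-3, -2, Add(1, -10)), Mul(-1, Pow(2, -1))) = Add(Mul(-3, -2, -9), Mul(-1, Rational(1, 2))) = Add(-54, Rational(-1, 2)) = Rational(-109, 2)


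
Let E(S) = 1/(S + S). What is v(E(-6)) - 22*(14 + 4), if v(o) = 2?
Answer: -394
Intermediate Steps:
E(S) = 1/(2*S)
v(E(-6)) - 22*(14 + 4) = 2 - 22*(14 + 4) = 2 - 22*18 = 2 - 396 = -394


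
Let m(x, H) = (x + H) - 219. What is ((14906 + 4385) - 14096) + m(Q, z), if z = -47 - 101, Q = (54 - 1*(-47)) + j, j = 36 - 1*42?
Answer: 4923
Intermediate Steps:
j = -6 (j = 36 - 42 = -6)
Q = 95 (Q = (54 - 1*(-47)) - 6 = (54 + 47) - 6 = 101 - 6 = 95)
z = -148
m(x, H) = -219 + H + x (m(x, H) = (H + x) - 219 = -219 + H + x)
((14906 + 4385) - 14096) + m(Q, z) = ((14906 + 4385) - 14096) + (-219 - 148 + 95) = (19291 - 14096) - 272 = 5195 - 272 = 4923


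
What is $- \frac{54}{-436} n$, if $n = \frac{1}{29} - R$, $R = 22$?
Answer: $- \frac{17199}{6322} \approx -2.7205$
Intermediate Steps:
$n = - \frac{637}{29}$ ($n = \frac{1}{29} - 22 = - \frac{637}{29} \approx -21.966$)
$- \frac{54}{-436} n = - \frac{54}{-436} \left(- \frac{637}{29}\right) = \left(-54\right) \left(- \frac{1}{436}\right) \left(- \frac{637}{29}\right) = \frac{27}{218} \left(- \frac{637}{29}\right) = - \frac{17199}{6322}$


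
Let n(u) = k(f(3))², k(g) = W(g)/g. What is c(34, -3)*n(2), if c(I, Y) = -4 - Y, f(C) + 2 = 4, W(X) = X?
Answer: -1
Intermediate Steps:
f(C) = 2 (f(C) = -2 + 4 = 2)
k(g) = 1 (k(g) = g/g = 1)
n(u) = 1 (n(u) = 1² = 1)
c(34, -3)*n(2) = (-4 - 1*(-3))*1 = (-4 + 3)*1 = -1*1 = -1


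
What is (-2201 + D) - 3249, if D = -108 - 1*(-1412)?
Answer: -4146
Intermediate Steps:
D = 1304 (D = -108 + 1412 = 1304)
(-2201 + D) - 3249 = (-2201 + 1304) - 3249 = -897 - 3249 = -4146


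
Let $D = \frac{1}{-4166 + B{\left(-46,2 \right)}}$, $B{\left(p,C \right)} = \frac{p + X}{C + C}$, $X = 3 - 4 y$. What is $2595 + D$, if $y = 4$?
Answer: $\frac{43396181}{16723} \approx 2595.0$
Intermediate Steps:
$X = -13$ ($X = 3 - 16 = -13$)
$B{\left(p,C \right)} = \frac{-13 + p}{2 C}$ ($B{\left(p,C \right)} = \frac{p - 13}{C + C} = \frac{-13 + p}{2 C}$)
$D = - \frac{4}{16723}$ ($D = \frac{1}{-4166 + \frac{-13 - 46}{2 \cdot 2}} = \frac{1}{-4166 + \frac{1}{2} \cdot \frac{1}{2} \left(-59\right)} = \frac{1}{-4166 - \frac{59}{4}} = \frac{1}{- \frac{16723}{4}} = - \frac{4}{16723} \approx -0.00023919$)
$2595 + D = 2595 - \frac{4}{16723} = \frac{43396181}{16723}$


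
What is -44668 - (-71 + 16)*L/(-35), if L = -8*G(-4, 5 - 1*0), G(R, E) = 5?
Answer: -312236/7 ≈ -44605.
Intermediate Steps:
L = -40 (L = -8*5 = -40)
-44668 - (-71 + 16)*L/(-35) = -44668 - (-71 + 16)*(-40/(-35)) = -44668 - (-55)*(-40*(-1/35)) = -44668 - (-55)*8/7 = -44668 - 1*(-440/7) = -44668 + 440/7 = -312236/7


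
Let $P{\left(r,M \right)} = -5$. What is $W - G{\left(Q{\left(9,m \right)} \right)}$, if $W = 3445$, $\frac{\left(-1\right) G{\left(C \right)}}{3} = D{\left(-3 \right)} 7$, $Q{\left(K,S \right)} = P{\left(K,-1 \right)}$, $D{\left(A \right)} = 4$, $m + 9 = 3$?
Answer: $3529$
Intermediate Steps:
$m = -6$ ($m = -9 + 3 = -6$)
$Q{\left(K,S \right)} = -5$
$G{\left(C \right)} = -84$ ($G{\left(C \right)} = - 3 \cdot 4 \cdot 7 = \left(-3\right) 28 = -84$)
$W - G{\left(Q{\left(9,m \right)} \right)} = 3445 - -84 = 3445 + 84 = 3529$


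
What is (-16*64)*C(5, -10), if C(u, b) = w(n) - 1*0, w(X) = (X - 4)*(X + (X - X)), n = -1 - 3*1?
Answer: -32768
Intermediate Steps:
n = -4 (n = -1 - 3 = -4)
w(X) = X*(-4 + X) (w(X) = (-4 + X)*(X + 0) = (-4 + X)*X = X*(-4 + X))
C(u, b) = 32 (C(u, b) = -4*(-4 - 4) - 1*0 = -4*(-8) + 0 = 32 + 0 = 32)
(-16*64)*C(5, -10) = -16*64*32 = -1024*32 = -32768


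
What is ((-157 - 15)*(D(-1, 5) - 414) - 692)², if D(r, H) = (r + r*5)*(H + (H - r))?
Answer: 6702369424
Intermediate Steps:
D(r, H) = 6*r*(-r + 2*H) (D(r, H) = (r + 5*r)*(-r + 2*H) = (6*r)*(-r + 2*H) = 6*r*(-r + 2*H))
((-157 - 15)*(D(-1, 5) - 414) - 692)² = ((-157 - 15)*(6*(-1)*(-1*(-1) + 2*5) - 414) - 692)² = (-172*(6*(-1)*(1 + 10) - 414) - 692)² = (-172*(6*(-1)*11 - 414) - 692)² = (-172*(-66 - 414) - 692)² = (-172*(-480) - 692)² = (82560 - 692)² = 81868² = 6702369424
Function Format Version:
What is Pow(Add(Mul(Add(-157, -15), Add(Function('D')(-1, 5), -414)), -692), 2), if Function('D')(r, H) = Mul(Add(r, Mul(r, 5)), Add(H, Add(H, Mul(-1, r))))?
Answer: 6702369424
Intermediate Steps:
Function('D')(r, H) = Mul(6, r, Add(Mul(-1, r), Mul(2, H))) (Function('D')(r, H) = Mul(Add(r, Mul(5, r)), Add(Mul(-1, r), Mul(2, H))) = Mul(Mul(6, r), Add(Mul(-1, r), Mul(2, H))) = Mul(6, r, Add(Mul(-1, r), Mul(2, H))))
Pow(Add(Mul(Add(-157, -15), Add(Function('D')(-1, 5), -414)), -692), 2) = Pow(Add(Mul(Add(-157, -15), Add(Mul(6, -1, Add(Mul(-1, -1), Mul(2, 5))), -414)), -692), 2) = Pow(Add(Mul(-172, Add(Mul(6, -1, Add(1, 10)), -414)), -692), 2) = Pow(Add(Mul(-172, Add(Mul(6, -1, 11), -414)), -692), 2) = Pow(Add(Mul(-172, Add(-66, -414)), -692), 2) = Pow(Add(Mul(-172, -480), -692), 2) = Pow(Add(82560, -692), 2) = Pow(81868, 2) = 6702369424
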